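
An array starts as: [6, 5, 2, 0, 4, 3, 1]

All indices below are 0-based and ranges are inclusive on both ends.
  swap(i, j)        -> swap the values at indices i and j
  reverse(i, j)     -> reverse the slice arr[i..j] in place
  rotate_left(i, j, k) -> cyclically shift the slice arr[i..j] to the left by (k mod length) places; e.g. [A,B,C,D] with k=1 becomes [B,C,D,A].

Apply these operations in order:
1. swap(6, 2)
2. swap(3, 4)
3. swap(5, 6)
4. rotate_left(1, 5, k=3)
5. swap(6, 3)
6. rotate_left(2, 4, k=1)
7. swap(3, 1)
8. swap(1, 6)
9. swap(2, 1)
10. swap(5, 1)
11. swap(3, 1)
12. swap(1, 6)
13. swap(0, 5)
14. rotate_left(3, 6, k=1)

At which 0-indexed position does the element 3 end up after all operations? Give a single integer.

Answer: 0

Derivation:
After 1 (swap(6, 2)): [6, 5, 1, 0, 4, 3, 2]
After 2 (swap(3, 4)): [6, 5, 1, 4, 0, 3, 2]
After 3 (swap(5, 6)): [6, 5, 1, 4, 0, 2, 3]
After 4 (rotate_left(1, 5, k=3)): [6, 0, 2, 5, 1, 4, 3]
After 5 (swap(6, 3)): [6, 0, 2, 3, 1, 4, 5]
After 6 (rotate_left(2, 4, k=1)): [6, 0, 3, 1, 2, 4, 5]
After 7 (swap(3, 1)): [6, 1, 3, 0, 2, 4, 5]
After 8 (swap(1, 6)): [6, 5, 3, 0, 2, 4, 1]
After 9 (swap(2, 1)): [6, 3, 5, 0, 2, 4, 1]
After 10 (swap(5, 1)): [6, 4, 5, 0, 2, 3, 1]
After 11 (swap(3, 1)): [6, 0, 5, 4, 2, 3, 1]
After 12 (swap(1, 6)): [6, 1, 5, 4, 2, 3, 0]
After 13 (swap(0, 5)): [3, 1, 5, 4, 2, 6, 0]
After 14 (rotate_left(3, 6, k=1)): [3, 1, 5, 2, 6, 0, 4]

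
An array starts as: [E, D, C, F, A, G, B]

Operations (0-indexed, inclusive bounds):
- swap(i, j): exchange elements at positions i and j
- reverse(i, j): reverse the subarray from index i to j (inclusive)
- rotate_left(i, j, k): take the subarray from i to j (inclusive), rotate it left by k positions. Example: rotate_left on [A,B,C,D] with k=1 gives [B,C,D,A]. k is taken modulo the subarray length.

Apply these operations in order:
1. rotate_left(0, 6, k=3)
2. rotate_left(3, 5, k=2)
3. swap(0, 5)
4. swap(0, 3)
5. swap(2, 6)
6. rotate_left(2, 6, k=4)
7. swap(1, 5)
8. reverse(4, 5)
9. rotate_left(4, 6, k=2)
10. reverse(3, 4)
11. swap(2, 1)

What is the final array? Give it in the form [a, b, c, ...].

Answer: [D, G, B, F, C, A, E]

Derivation:
After 1 (rotate_left(0, 6, k=3)): [F, A, G, B, E, D, C]
After 2 (rotate_left(3, 5, k=2)): [F, A, G, D, B, E, C]
After 3 (swap(0, 5)): [E, A, G, D, B, F, C]
After 4 (swap(0, 3)): [D, A, G, E, B, F, C]
After 5 (swap(2, 6)): [D, A, C, E, B, F, G]
After 6 (rotate_left(2, 6, k=4)): [D, A, G, C, E, B, F]
After 7 (swap(1, 5)): [D, B, G, C, E, A, F]
After 8 (reverse(4, 5)): [D, B, G, C, A, E, F]
After 9 (rotate_left(4, 6, k=2)): [D, B, G, C, F, A, E]
After 10 (reverse(3, 4)): [D, B, G, F, C, A, E]
After 11 (swap(2, 1)): [D, G, B, F, C, A, E]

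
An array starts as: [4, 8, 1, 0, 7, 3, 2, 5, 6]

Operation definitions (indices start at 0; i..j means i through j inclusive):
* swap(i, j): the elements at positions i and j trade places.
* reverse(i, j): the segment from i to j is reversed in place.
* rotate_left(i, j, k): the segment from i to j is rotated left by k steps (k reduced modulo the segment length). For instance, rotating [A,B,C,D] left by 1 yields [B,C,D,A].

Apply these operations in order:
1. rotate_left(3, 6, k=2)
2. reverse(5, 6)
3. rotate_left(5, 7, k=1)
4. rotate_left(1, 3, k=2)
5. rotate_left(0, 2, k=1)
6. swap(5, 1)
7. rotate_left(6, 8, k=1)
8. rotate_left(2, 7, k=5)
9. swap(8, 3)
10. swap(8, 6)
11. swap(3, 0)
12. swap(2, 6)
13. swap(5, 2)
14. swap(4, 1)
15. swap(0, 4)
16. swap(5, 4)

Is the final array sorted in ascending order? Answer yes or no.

After 1 (rotate_left(3, 6, k=2)): [4, 8, 1, 3, 2, 0, 7, 5, 6]
After 2 (reverse(5, 6)): [4, 8, 1, 3, 2, 7, 0, 5, 6]
After 3 (rotate_left(5, 7, k=1)): [4, 8, 1, 3, 2, 0, 5, 7, 6]
After 4 (rotate_left(1, 3, k=2)): [4, 3, 8, 1, 2, 0, 5, 7, 6]
After 5 (rotate_left(0, 2, k=1)): [3, 8, 4, 1, 2, 0, 5, 7, 6]
After 6 (swap(5, 1)): [3, 0, 4, 1, 2, 8, 5, 7, 6]
After 7 (rotate_left(6, 8, k=1)): [3, 0, 4, 1, 2, 8, 7, 6, 5]
After 8 (rotate_left(2, 7, k=5)): [3, 0, 6, 4, 1, 2, 8, 7, 5]
After 9 (swap(8, 3)): [3, 0, 6, 5, 1, 2, 8, 7, 4]
After 10 (swap(8, 6)): [3, 0, 6, 5, 1, 2, 4, 7, 8]
After 11 (swap(3, 0)): [5, 0, 6, 3, 1, 2, 4, 7, 8]
After 12 (swap(2, 6)): [5, 0, 4, 3, 1, 2, 6, 7, 8]
After 13 (swap(5, 2)): [5, 0, 2, 3, 1, 4, 6, 7, 8]
After 14 (swap(4, 1)): [5, 1, 2, 3, 0, 4, 6, 7, 8]
After 15 (swap(0, 4)): [0, 1, 2, 3, 5, 4, 6, 7, 8]
After 16 (swap(5, 4)): [0, 1, 2, 3, 4, 5, 6, 7, 8]

Answer: yes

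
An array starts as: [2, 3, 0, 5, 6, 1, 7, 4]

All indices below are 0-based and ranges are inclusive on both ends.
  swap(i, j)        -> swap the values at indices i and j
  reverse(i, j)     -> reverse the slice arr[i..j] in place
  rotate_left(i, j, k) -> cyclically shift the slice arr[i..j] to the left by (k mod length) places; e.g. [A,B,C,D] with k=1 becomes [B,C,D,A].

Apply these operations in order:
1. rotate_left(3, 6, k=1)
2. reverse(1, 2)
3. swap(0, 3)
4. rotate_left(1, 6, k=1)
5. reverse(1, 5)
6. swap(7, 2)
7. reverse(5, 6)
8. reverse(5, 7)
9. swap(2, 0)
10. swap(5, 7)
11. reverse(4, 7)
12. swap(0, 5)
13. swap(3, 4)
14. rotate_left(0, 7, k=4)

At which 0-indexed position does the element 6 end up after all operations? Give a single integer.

After 1 (rotate_left(3, 6, k=1)): [2, 3, 0, 6, 1, 7, 5, 4]
After 2 (reverse(1, 2)): [2, 0, 3, 6, 1, 7, 5, 4]
After 3 (swap(0, 3)): [6, 0, 3, 2, 1, 7, 5, 4]
After 4 (rotate_left(1, 6, k=1)): [6, 3, 2, 1, 7, 5, 0, 4]
After 5 (reverse(1, 5)): [6, 5, 7, 1, 2, 3, 0, 4]
After 6 (swap(7, 2)): [6, 5, 4, 1, 2, 3, 0, 7]
After 7 (reverse(5, 6)): [6, 5, 4, 1, 2, 0, 3, 7]
After 8 (reverse(5, 7)): [6, 5, 4, 1, 2, 7, 3, 0]
After 9 (swap(2, 0)): [4, 5, 6, 1, 2, 7, 3, 0]
After 10 (swap(5, 7)): [4, 5, 6, 1, 2, 0, 3, 7]
After 11 (reverse(4, 7)): [4, 5, 6, 1, 7, 3, 0, 2]
After 12 (swap(0, 5)): [3, 5, 6, 1, 7, 4, 0, 2]
After 13 (swap(3, 4)): [3, 5, 6, 7, 1, 4, 0, 2]
After 14 (rotate_left(0, 7, k=4)): [1, 4, 0, 2, 3, 5, 6, 7]

Answer: 6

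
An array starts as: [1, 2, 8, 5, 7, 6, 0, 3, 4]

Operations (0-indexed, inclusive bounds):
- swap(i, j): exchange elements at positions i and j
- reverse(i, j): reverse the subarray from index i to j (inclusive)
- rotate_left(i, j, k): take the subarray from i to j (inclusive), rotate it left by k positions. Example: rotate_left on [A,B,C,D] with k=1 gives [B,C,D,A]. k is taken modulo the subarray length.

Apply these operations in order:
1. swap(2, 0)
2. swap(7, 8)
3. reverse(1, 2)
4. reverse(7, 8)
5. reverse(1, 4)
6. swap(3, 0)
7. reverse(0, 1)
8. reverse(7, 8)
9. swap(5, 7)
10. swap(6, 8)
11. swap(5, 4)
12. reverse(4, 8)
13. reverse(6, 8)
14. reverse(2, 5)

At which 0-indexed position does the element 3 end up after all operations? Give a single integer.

Answer: 8

Derivation:
After 1 (swap(2, 0)): [8, 2, 1, 5, 7, 6, 0, 3, 4]
After 2 (swap(7, 8)): [8, 2, 1, 5, 7, 6, 0, 4, 3]
After 3 (reverse(1, 2)): [8, 1, 2, 5, 7, 6, 0, 4, 3]
After 4 (reverse(7, 8)): [8, 1, 2, 5, 7, 6, 0, 3, 4]
After 5 (reverse(1, 4)): [8, 7, 5, 2, 1, 6, 0, 3, 4]
After 6 (swap(3, 0)): [2, 7, 5, 8, 1, 6, 0, 3, 4]
After 7 (reverse(0, 1)): [7, 2, 5, 8, 1, 6, 0, 3, 4]
After 8 (reverse(7, 8)): [7, 2, 5, 8, 1, 6, 0, 4, 3]
After 9 (swap(5, 7)): [7, 2, 5, 8, 1, 4, 0, 6, 3]
After 10 (swap(6, 8)): [7, 2, 5, 8, 1, 4, 3, 6, 0]
After 11 (swap(5, 4)): [7, 2, 5, 8, 4, 1, 3, 6, 0]
After 12 (reverse(4, 8)): [7, 2, 5, 8, 0, 6, 3, 1, 4]
After 13 (reverse(6, 8)): [7, 2, 5, 8, 0, 6, 4, 1, 3]
After 14 (reverse(2, 5)): [7, 2, 6, 0, 8, 5, 4, 1, 3]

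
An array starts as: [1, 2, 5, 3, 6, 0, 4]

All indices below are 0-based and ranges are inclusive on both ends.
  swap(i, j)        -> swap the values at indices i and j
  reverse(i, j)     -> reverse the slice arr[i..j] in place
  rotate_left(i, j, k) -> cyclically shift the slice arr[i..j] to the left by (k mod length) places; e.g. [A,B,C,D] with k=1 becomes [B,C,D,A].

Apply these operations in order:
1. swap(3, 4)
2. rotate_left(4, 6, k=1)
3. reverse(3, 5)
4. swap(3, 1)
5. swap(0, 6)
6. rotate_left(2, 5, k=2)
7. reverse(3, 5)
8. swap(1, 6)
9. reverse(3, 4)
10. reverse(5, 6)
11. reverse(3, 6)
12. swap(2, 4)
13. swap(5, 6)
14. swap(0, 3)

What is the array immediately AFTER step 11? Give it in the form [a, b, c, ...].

Answer: [3, 1, 0, 6, 4, 2, 5]

Derivation:
After 1 (swap(3, 4)): [1, 2, 5, 6, 3, 0, 4]
After 2 (rotate_left(4, 6, k=1)): [1, 2, 5, 6, 0, 4, 3]
After 3 (reverse(3, 5)): [1, 2, 5, 4, 0, 6, 3]
After 4 (swap(3, 1)): [1, 4, 5, 2, 0, 6, 3]
After 5 (swap(0, 6)): [3, 4, 5, 2, 0, 6, 1]
After 6 (rotate_left(2, 5, k=2)): [3, 4, 0, 6, 5, 2, 1]
After 7 (reverse(3, 5)): [3, 4, 0, 2, 5, 6, 1]
After 8 (swap(1, 6)): [3, 1, 0, 2, 5, 6, 4]
After 9 (reverse(3, 4)): [3, 1, 0, 5, 2, 6, 4]
After 10 (reverse(5, 6)): [3, 1, 0, 5, 2, 4, 6]
After 11 (reverse(3, 6)): [3, 1, 0, 6, 4, 2, 5]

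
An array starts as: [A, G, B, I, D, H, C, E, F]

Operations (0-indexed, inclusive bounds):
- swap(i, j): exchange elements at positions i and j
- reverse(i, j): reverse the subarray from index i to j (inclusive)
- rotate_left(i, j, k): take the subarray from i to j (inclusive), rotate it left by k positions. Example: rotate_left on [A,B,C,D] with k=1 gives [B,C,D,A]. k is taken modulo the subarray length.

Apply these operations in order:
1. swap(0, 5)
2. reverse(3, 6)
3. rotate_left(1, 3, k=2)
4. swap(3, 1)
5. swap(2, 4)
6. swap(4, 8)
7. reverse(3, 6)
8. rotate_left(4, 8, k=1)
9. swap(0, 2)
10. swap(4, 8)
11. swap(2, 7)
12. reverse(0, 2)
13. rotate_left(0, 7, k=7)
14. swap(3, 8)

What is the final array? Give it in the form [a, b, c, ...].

After 1 (swap(0, 5)): [H, G, B, I, D, A, C, E, F]
After 2 (reverse(3, 6)): [H, G, B, C, A, D, I, E, F]
After 3 (rotate_left(1, 3, k=2)): [H, C, G, B, A, D, I, E, F]
After 4 (swap(3, 1)): [H, B, G, C, A, D, I, E, F]
After 5 (swap(2, 4)): [H, B, A, C, G, D, I, E, F]
After 6 (swap(4, 8)): [H, B, A, C, F, D, I, E, G]
After 7 (reverse(3, 6)): [H, B, A, I, D, F, C, E, G]
After 8 (rotate_left(4, 8, k=1)): [H, B, A, I, F, C, E, G, D]
After 9 (swap(0, 2)): [A, B, H, I, F, C, E, G, D]
After 10 (swap(4, 8)): [A, B, H, I, D, C, E, G, F]
After 11 (swap(2, 7)): [A, B, G, I, D, C, E, H, F]
After 12 (reverse(0, 2)): [G, B, A, I, D, C, E, H, F]
After 13 (rotate_left(0, 7, k=7)): [H, G, B, A, I, D, C, E, F]
After 14 (swap(3, 8)): [H, G, B, F, I, D, C, E, A]

Answer: [H, G, B, F, I, D, C, E, A]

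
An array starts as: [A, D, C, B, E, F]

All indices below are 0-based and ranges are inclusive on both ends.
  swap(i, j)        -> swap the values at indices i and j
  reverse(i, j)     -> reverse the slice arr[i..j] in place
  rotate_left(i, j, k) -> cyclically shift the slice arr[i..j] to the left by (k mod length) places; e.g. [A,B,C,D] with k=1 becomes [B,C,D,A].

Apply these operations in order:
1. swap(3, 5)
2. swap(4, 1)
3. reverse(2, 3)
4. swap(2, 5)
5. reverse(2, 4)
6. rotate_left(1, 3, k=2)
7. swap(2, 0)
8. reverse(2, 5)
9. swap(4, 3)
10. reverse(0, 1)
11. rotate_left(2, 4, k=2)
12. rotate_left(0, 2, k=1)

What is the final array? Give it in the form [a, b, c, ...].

Answer: [E, B, C, F, D, A]

Derivation:
After 1 (swap(3, 5)): [A, D, C, F, E, B]
After 2 (swap(4, 1)): [A, E, C, F, D, B]
After 3 (reverse(2, 3)): [A, E, F, C, D, B]
After 4 (swap(2, 5)): [A, E, B, C, D, F]
After 5 (reverse(2, 4)): [A, E, D, C, B, F]
After 6 (rotate_left(1, 3, k=2)): [A, C, E, D, B, F]
After 7 (swap(2, 0)): [E, C, A, D, B, F]
After 8 (reverse(2, 5)): [E, C, F, B, D, A]
After 9 (swap(4, 3)): [E, C, F, D, B, A]
After 10 (reverse(0, 1)): [C, E, F, D, B, A]
After 11 (rotate_left(2, 4, k=2)): [C, E, B, F, D, A]
After 12 (rotate_left(0, 2, k=1)): [E, B, C, F, D, A]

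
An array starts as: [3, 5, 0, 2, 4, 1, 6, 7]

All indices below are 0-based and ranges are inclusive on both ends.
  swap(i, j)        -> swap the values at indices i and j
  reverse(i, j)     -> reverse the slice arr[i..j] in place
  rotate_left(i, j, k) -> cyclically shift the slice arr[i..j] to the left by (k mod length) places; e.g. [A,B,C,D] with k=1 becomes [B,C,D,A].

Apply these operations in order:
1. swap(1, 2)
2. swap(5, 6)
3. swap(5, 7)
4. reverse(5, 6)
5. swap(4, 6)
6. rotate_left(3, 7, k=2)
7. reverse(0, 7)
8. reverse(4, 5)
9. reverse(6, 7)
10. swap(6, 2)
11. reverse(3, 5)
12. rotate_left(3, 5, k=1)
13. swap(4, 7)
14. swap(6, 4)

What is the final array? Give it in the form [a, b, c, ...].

Answer: [7, 2, 3, 5, 6, 1, 0, 4]

Derivation:
After 1 (swap(1, 2)): [3, 0, 5, 2, 4, 1, 6, 7]
After 2 (swap(5, 6)): [3, 0, 5, 2, 4, 6, 1, 7]
After 3 (swap(5, 7)): [3, 0, 5, 2, 4, 7, 1, 6]
After 4 (reverse(5, 6)): [3, 0, 5, 2, 4, 1, 7, 6]
After 5 (swap(4, 6)): [3, 0, 5, 2, 7, 1, 4, 6]
After 6 (rotate_left(3, 7, k=2)): [3, 0, 5, 1, 4, 6, 2, 7]
After 7 (reverse(0, 7)): [7, 2, 6, 4, 1, 5, 0, 3]
After 8 (reverse(4, 5)): [7, 2, 6, 4, 5, 1, 0, 3]
After 9 (reverse(6, 7)): [7, 2, 6, 4, 5, 1, 3, 0]
After 10 (swap(6, 2)): [7, 2, 3, 4, 5, 1, 6, 0]
After 11 (reverse(3, 5)): [7, 2, 3, 1, 5, 4, 6, 0]
After 12 (rotate_left(3, 5, k=1)): [7, 2, 3, 5, 4, 1, 6, 0]
After 13 (swap(4, 7)): [7, 2, 3, 5, 0, 1, 6, 4]
After 14 (swap(6, 4)): [7, 2, 3, 5, 6, 1, 0, 4]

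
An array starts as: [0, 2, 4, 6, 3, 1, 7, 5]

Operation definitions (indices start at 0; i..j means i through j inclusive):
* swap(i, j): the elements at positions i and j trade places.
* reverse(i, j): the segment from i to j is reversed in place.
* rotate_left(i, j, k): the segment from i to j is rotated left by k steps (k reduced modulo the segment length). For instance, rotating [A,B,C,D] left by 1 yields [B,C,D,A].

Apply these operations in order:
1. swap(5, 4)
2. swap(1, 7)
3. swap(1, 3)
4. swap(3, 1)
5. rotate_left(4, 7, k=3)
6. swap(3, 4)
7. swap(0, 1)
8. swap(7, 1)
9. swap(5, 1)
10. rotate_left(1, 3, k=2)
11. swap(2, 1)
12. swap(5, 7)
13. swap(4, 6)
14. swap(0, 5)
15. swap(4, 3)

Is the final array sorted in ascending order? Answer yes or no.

Answer: yes

Derivation:
After 1 (swap(5, 4)): [0, 2, 4, 6, 1, 3, 7, 5]
After 2 (swap(1, 7)): [0, 5, 4, 6, 1, 3, 7, 2]
After 3 (swap(1, 3)): [0, 6, 4, 5, 1, 3, 7, 2]
After 4 (swap(3, 1)): [0, 5, 4, 6, 1, 3, 7, 2]
After 5 (rotate_left(4, 7, k=3)): [0, 5, 4, 6, 2, 1, 3, 7]
After 6 (swap(3, 4)): [0, 5, 4, 2, 6, 1, 3, 7]
After 7 (swap(0, 1)): [5, 0, 4, 2, 6, 1, 3, 7]
After 8 (swap(7, 1)): [5, 7, 4, 2, 6, 1, 3, 0]
After 9 (swap(5, 1)): [5, 1, 4, 2, 6, 7, 3, 0]
After 10 (rotate_left(1, 3, k=2)): [5, 2, 1, 4, 6, 7, 3, 0]
After 11 (swap(2, 1)): [5, 1, 2, 4, 6, 7, 3, 0]
After 12 (swap(5, 7)): [5, 1, 2, 4, 6, 0, 3, 7]
After 13 (swap(4, 6)): [5, 1, 2, 4, 3, 0, 6, 7]
After 14 (swap(0, 5)): [0, 1, 2, 4, 3, 5, 6, 7]
After 15 (swap(4, 3)): [0, 1, 2, 3, 4, 5, 6, 7]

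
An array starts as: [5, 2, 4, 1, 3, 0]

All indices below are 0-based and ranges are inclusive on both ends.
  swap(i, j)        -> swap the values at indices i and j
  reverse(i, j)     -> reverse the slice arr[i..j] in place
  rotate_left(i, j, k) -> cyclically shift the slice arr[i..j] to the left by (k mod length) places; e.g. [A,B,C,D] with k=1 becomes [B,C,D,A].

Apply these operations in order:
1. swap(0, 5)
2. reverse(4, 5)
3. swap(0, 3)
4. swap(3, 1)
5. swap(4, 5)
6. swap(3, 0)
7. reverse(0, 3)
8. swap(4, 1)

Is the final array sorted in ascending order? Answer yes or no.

After 1 (swap(0, 5)): [0, 2, 4, 1, 3, 5]
After 2 (reverse(4, 5)): [0, 2, 4, 1, 5, 3]
After 3 (swap(0, 3)): [1, 2, 4, 0, 5, 3]
After 4 (swap(3, 1)): [1, 0, 4, 2, 5, 3]
After 5 (swap(4, 5)): [1, 0, 4, 2, 3, 5]
After 6 (swap(3, 0)): [2, 0, 4, 1, 3, 5]
After 7 (reverse(0, 3)): [1, 4, 0, 2, 3, 5]
After 8 (swap(4, 1)): [1, 3, 0, 2, 4, 5]

Answer: no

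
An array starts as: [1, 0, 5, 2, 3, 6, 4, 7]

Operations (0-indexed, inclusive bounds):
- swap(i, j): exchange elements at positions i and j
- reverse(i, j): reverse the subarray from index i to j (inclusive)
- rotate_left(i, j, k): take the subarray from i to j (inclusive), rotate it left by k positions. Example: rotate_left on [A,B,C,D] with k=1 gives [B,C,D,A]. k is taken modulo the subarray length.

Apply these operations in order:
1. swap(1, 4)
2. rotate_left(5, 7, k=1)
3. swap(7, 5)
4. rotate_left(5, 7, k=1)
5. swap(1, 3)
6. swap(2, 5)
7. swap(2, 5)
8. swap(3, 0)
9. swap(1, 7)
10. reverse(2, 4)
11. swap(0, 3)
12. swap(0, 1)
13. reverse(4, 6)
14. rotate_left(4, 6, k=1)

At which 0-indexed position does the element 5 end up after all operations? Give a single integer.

Answer: 5

Derivation:
After 1 (swap(1, 4)): [1, 3, 5, 2, 0, 6, 4, 7]
After 2 (rotate_left(5, 7, k=1)): [1, 3, 5, 2, 0, 4, 7, 6]
After 3 (swap(7, 5)): [1, 3, 5, 2, 0, 6, 7, 4]
After 4 (rotate_left(5, 7, k=1)): [1, 3, 5, 2, 0, 7, 4, 6]
After 5 (swap(1, 3)): [1, 2, 5, 3, 0, 7, 4, 6]
After 6 (swap(2, 5)): [1, 2, 7, 3, 0, 5, 4, 6]
After 7 (swap(2, 5)): [1, 2, 5, 3, 0, 7, 4, 6]
After 8 (swap(3, 0)): [3, 2, 5, 1, 0, 7, 4, 6]
After 9 (swap(1, 7)): [3, 6, 5, 1, 0, 7, 4, 2]
After 10 (reverse(2, 4)): [3, 6, 0, 1, 5, 7, 4, 2]
After 11 (swap(0, 3)): [1, 6, 0, 3, 5, 7, 4, 2]
After 12 (swap(0, 1)): [6, 1, 0, 3, 5, 7, 4, 2]
After 13 (reverse(4, 6)): [6, 1, 0, 3, 4, 7, 5, 2]
After 14 (rotate_left(4, 6, k=1)): [6, 1, 0, 3, 7, 5, 4, 2]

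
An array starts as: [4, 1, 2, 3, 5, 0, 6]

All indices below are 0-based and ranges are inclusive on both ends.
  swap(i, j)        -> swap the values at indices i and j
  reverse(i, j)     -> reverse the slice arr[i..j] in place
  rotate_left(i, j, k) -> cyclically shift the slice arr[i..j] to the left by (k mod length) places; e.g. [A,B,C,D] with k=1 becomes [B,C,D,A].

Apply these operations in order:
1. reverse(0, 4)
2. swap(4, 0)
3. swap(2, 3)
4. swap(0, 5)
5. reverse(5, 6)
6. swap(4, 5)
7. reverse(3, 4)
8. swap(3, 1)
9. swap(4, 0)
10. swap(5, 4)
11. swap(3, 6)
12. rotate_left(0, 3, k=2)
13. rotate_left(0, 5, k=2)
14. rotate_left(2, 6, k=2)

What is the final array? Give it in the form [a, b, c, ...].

After 1 (reverse(0, 4)): [5, 3, 2, 1, 4, 0, 6]
After 2 (swap(4, 0)): [4, 3, 2, 1, 5, 0, 6]
After 3 (swap(2, 3)): [4, 3, 1, 2, 5, 0, 6]
After 4 (swap(0, 5)): [0, 3, 1, 2, 5, 4, 6]
After 5 (reverse(5, 6)): [0, 3, 1, 2, 5, 6, 4]
After 6 (swap(4, 5)): [0, 3, 1, 2, 6, 5, 4]
After 7 (reverse(3, 4)): [0, 3, 1, 6, 2, 5, 4]
After 8 (swap(3, 1)): [0, 6, 1, 3, 2, 5, 4]
After 9 (swap(4, 0)): [2, 6, 1, 3, 0, 5, 4]
After 10 (swap(5, 4)): [2, 6, 1, 3, 5, 0, 4]
After 11 (swap(3, 6)): [2, 6, 1, 4, 5, 0, 3]
After 12 (rotate_left(0, 3, k=2)): [1, 4, 2, 6, 5, 0, 3]
After 13 (rotate_left(0, 5, k=2)): [2, 6, 5, 0, 1, 4, 3]
After 14 (rotate_left(2, 6, k=2)): [2, 6, 1, 4, 3, 5, 0]

Answer: [2, 6, 1, 4, 3, 5, 0]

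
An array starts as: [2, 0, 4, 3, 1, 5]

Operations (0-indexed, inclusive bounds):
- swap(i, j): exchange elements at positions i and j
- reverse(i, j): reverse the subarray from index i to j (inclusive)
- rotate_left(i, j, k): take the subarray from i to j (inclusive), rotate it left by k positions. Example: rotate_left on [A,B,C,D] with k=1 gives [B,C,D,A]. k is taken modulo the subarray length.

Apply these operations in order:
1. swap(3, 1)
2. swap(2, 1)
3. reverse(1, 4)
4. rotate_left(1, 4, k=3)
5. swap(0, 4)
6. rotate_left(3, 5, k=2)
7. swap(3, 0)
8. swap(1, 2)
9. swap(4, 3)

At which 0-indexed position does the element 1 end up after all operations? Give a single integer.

Answer: 1

Derivation:
After 1 (swap(3, 1)): [2, 3, 4, 0, 1, 5]
After 2 (swap(2, 1)): [2, 4, 3, 0, 1, 5]
After 3 (reverse(1, 4)): [2, 1, 0, 3, 4, 5]
After 4 (rotate_left(1, 4, k=3)): [2, 4, 1, 0, 3, 5]
After 5 (swap(0, 4)): [3, 4, 1, 0, 2, 5]
After 6 (rotate_left(3, 5, k=2)): [3, 4, 1, 5, 0, 2]
After 7 (swap(3, 0)): [5, 4, 1, 3, 0, 2]
After 8 (swap(1, 2)): [5, 1, 4, 3, 0, 2]
After 9 (swap(4, 3)): [5, 1, 4, 0, 3, 2]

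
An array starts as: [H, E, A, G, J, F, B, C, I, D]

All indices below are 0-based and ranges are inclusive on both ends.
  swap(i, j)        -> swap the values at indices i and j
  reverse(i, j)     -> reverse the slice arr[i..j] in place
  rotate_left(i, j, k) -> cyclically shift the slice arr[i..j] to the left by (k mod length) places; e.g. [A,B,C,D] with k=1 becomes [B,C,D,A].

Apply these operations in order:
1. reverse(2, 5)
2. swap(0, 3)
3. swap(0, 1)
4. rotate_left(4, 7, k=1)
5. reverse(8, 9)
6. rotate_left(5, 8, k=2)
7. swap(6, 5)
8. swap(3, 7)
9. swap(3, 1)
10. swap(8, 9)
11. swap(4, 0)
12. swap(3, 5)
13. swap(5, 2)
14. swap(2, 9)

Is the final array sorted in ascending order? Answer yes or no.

Answer: yes

Derivation:
After 1 (reverse(2, 5)): [H, E, F, J, G, A, B, C, I, D]
After 2 (swap(0, 3)): [J, E, F, H, G, A, B, C, I, D]
After 3 (swap(0, 1)): [E, J, F, H, G, A, B, C, I, D]
After 4 (rotate_left(4, 7, k=1)): [E, J, F, H, A, B, C, G, I, D]
After 5 (reverse(8, 9)): [E, J, F, H, A, B, C, G, D, I]
After 6 (rotate_left(5, 8, k=2)): [E, J, F, H, A, G, D, B, C, I]
After 7 (swap(6, 5)): [E, J, F, H, A, D, G, B, C, I]
After 8 (swap(3, 7)): [E, J, F, B, A, D, G, H, C, I]
After 9 (swap(3, 1)): [E, B, F, J, A, D, G, H, C, I]
After 10 (swap(8, 9)): [E, B, F, J, A, D, G, H, I, C]
After 11 (swap(4, 0)): [A, B, F, J, E, D, G, H, I, C]
After 12 (swap(3, 5)): [A, B, F, D, E, J, G, H, I, C]
After 13 (swap(5, 2)): [A, B, J, D, E, F, G, H, I, C]
After 14 (swap(2, 9)): [A, B, C, D, E, F, G, H, I, J]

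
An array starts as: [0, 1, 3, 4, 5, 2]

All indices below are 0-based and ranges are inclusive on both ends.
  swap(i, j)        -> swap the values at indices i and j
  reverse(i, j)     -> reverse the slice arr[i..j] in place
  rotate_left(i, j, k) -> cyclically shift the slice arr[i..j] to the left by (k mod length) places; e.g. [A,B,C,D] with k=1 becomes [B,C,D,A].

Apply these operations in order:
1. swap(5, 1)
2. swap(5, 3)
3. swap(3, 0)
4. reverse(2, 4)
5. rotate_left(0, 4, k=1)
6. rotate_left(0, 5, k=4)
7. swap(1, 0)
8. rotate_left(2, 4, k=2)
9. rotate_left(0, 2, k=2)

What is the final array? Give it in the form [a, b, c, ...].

After 1 (swap(5, 1)): [0, 2, 3, 4, 5, 1]
After 2 (swap(5, 3)): [0, 2, 3, 1, 5, 4]
After 3 (swap(3, 0)): [1, 2, 3, 0, 5, 4]
After 4 (reverse(2, 4)): [1, 2, 5, 0, 3, 4]
After 5 (rotate_left(0, 4, k=1)): [2, 5, 0, 3, 1, 4]
After 6 (rotate_left(0, 5, k=4)): [1, 4, 2, 5, 0, 3]
After 7 (swap(1, 0)): [4, 1, 2, 5, 0, 3]
After 8 (rotate_left(2, 4, k=2)): [4, 1, 0, 2, 5, 3]
After 9 (rotate_left(0, 2, k=2)): [0, 4, 1, 2, 5, 3]

Answer: [0, 4, 1, 2, 5, 3]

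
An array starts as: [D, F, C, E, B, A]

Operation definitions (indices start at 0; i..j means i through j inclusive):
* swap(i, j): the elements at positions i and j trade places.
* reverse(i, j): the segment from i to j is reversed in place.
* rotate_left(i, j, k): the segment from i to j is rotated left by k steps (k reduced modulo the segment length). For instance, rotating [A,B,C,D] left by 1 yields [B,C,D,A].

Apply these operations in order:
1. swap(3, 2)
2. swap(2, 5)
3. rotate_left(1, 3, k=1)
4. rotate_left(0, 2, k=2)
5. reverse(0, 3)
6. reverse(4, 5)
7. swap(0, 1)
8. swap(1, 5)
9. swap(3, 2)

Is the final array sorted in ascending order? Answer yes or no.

After 1 (swap(3, 2)): [D, F, E, C, B, A]
After 2 (swap(2, 5)): [D, F, A, C, B, E]
After 3 (rotate_left(1, 3, k=1)): [D, A, C, F, B, E]
After 4 (rotate_left(0, 2, k=2)): [C, D, A, F, B, E]
After 5 (reverse(0, 3)): [F, A, D, C, B, E]
After 6 (reverse(4, 5)): [F, A, D, C, E, B]
After 7 (swap(0, 1)): [A, F, D, C, E, B]
After 8 (swap(1, 5)): [A, B, D, C, E, F]
After 9 (swap(3, 2)): [A, B, C, D, E, F]

Answer: yes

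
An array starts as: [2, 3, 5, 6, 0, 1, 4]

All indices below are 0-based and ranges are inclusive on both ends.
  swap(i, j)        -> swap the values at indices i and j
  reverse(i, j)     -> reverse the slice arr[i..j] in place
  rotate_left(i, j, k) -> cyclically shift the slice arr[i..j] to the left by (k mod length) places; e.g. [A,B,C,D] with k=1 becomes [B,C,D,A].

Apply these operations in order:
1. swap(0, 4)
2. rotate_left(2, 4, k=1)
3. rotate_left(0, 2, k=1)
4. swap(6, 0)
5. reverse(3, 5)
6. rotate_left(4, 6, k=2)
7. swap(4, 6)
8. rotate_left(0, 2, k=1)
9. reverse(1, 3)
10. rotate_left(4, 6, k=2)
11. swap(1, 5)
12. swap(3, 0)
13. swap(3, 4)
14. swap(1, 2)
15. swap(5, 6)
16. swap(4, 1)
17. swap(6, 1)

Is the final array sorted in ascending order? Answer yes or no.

Answer: yes

Derivation:
After 1 (swap(0, 4)): [0, 3, 5, 6, 2, 1, 4]
After 2 (rotate_left(2, 4, k=1)): [0, 3, 6, 2, 5, 1, 4]
After 3 (rotate_left(0, 2, k=1)): [3, 6, 0, 2, 5, 1, 4]
After 4 (swap(6, 0)): [4, 6, 0, 2, 5, 1, 3]
After 5 (reverse(3, 5)): [4, 6, 0, 1, 5, 2, 3]
After 6 (rotate_left(4, 6, k=2)): [4, 6, 0, 1, 3, 5, 2]
After 7 (swap(4, 6)): [4, 6, 0, 1, 2, 5, 3]
After 8 (rotate_left(0, 2, k=1)): [6, 0, 4, 1, 2, 5, 3]
After 9 (reverse(1, 3)): [6, 1, 4, 0, 2, 5, 3]
After 10 (rotate_left(4, 6, k=2)): [6, 1, 4, 0, 3, 2, 5]
After 11 (swap(1, 5)): [6, 2, 4, 0, 3, 1, 5]
After 12 (swap(3, 0)): [0, 2, 4, 6, 3, 1, 5]
After 13 (swap(3, 4)): [0, 2, 4, 3, 6, 1, 5]
After 14 (swap(1, 2)): [0, 4, 2, 3, 6, 1, 5]
After 15 (swap(5, 6)): [0, 4, 2, 3, 6, 5, 1]
After 16 (swap(4, 1)): [0, 6, 2, 3, 4, 5, 1]
After 17 (swap(6, 1)): [0, 1, 2, 3, 4, 5, 6]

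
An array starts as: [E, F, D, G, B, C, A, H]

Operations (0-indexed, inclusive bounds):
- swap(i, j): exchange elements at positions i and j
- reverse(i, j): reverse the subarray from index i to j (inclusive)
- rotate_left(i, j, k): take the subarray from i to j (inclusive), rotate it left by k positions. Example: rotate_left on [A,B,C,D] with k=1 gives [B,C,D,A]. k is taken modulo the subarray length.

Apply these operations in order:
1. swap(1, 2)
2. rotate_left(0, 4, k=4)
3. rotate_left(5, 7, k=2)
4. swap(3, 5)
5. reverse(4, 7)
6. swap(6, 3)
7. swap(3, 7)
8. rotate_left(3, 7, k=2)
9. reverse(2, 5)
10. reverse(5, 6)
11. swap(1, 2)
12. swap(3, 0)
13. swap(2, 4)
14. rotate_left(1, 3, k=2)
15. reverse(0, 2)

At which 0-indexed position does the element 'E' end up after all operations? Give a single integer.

After 1 (swap(1, 2)): [E, D, F, G, B, C, A, H]
After 2 (rotate_left(0, 4, k=4)): [B, E, D, F, G, C, A, H]
After 3 (rotate_left(5, 7, k=2)): [B, E, D, F, G, H, C, A]
After 4 (swap(3, 5)): [B, E, D, H, G, F, C, A]
After 5 (reverse(4, 7)): [B, E, D, H, A, C, F, G]
After 6 (swap(6, 3)): [B, E, D, F, A, C, H, G]
After 7 (swap(3, 7)): [B, E, D, G, A, C, H, F]
After 8 (rotate_left(3, 7, k=2)): [B, E, D, C, H, F, G, A]
After 9 (reverse(2, 5)): [B, E, F, H, C, D, G, A]
After 10 (reverse(5, 6)): [B, E, F, H, C, G, D, A]
After 11 (swap(1, 2)): [B, F, E, H, C, G, D, A]
After 12 (swap(3, 0)): [H, F, E, B, C, G, D, A]
After 13 (swap(2, 4)): [H, F, C, B, E, G, D, A]
After 14 (rotate_left(1, 3, k=2)): [H, B, F, C, E, G, D, A]
After 15 (reverse(0, 2)): [F, B, H, C, E, G, D, A]

Answer: 4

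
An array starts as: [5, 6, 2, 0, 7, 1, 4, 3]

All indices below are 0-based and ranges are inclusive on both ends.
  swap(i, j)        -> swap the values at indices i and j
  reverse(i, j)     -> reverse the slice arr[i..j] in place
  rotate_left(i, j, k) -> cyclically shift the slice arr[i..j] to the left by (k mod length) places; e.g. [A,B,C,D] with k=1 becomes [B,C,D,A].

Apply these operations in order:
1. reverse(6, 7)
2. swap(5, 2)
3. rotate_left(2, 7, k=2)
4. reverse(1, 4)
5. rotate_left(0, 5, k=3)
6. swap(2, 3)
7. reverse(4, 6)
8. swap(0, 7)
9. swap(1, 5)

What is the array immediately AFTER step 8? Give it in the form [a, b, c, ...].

Answer: [0, 6, 5, 4, 1, 2, 3, 7]

Derivation:
After 1 (reverse(6, 7)): [5, 6, 2, 0, 7, 1, 3, 4]
After 2 (swap(5, 2)): [5, 6, 1, 0, 7, 2, 3, 4]
After 3 (rotate_left(2, 7, k=2)): [5, 6, 7, 2, 3, 4, 1, 0]
After 4 (reverse(1, 4)): [5, 3, 2, 7, 6, 4, 1, 0]
After 5 (rotate_left(0, 5, k=3)): [7, 6, 4, 5, 3, 2, 1, 0]
After 6 (swap(2, 3)): [7, 6, 5, 4, 3, 2, 1, 0]
After 7 (reverse(4, 6)): [7, 6, 5, 4, 1, 2, 3, 0]
After 8 (swap(0, 7)): [0, 6, 5, 4, 1, 2, 3, 7]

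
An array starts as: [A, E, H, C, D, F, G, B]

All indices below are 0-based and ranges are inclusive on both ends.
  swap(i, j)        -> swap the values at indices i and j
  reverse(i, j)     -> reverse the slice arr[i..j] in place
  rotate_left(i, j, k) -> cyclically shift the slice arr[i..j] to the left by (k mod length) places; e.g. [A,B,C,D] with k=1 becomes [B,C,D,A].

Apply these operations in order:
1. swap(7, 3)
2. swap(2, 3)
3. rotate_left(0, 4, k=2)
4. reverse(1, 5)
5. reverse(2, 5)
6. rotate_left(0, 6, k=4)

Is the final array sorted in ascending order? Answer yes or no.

Answer: no

Derivation:
After 1 (swap(7, 3)): [A, E, H, B, D, F, G, C]
After 2 (swap(2, 3)): [A, E, B, H, D, F, G, C]
After 3 (rotate_left(0, 4, k=2)): [B, H, D, A, E, F, G, C]
After 4 (reverse(1, 5)): [B, F, E, A, D, H, G, C]
After 5 (reverse(2, 5)): [B, F, H, D, A, E, G, C]
After 6 (rotate_left(0, 6, k=4)): [A, E, G, B, F, H, D, C]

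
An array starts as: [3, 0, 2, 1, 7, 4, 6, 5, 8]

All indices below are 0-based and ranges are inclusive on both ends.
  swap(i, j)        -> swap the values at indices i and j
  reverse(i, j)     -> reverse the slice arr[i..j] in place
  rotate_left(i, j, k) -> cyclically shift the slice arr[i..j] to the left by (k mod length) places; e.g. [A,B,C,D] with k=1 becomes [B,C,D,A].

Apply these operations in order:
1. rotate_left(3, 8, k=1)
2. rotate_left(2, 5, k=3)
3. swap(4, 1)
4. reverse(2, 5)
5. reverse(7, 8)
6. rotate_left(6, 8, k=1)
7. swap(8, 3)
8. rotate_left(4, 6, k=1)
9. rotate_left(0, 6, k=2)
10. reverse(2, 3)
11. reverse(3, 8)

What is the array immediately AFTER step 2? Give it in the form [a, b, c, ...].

Answer: [3, 0, 6, 2, 7, 4, 5, 8, 1]

Derivation:
After 1 (rotate_left(3, 8, k=1)): [3, 0, 2, 7, 4, 6, 5, 8, 1]
After 2 (rotate_left(2, 5, k=3)): [3, 0, 6, 2, 7, 4, 5, 8, 1]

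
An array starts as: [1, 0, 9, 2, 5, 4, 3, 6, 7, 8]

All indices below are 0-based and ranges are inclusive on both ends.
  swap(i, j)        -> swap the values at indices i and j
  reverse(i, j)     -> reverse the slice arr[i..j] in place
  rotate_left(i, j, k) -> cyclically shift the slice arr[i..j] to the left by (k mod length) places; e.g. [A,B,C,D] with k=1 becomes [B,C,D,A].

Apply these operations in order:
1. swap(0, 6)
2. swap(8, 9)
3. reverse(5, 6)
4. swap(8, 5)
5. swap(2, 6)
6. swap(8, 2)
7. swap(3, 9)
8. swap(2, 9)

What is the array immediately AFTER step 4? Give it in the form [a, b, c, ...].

After 1 (swap(0, 6)): [3, 0, 9, 2, 5, 4, 1, 6, 7, 8]
After 2 (swap(8, 9)): [3, 0, 9, 2, 5, 4, 1, 6, 8, 7]
After 3 (reverse(5, 6)): [3, 0, 9, 2, 5, 1, 4, 6, 8, 7]
After 4 (swap(8, 5)): [3, 0, 9, 2, 5, 8, 4, 6, 1, 7]

Answer: [3, 0, 9, 2, 5, 8, 4, 6, 1, 7]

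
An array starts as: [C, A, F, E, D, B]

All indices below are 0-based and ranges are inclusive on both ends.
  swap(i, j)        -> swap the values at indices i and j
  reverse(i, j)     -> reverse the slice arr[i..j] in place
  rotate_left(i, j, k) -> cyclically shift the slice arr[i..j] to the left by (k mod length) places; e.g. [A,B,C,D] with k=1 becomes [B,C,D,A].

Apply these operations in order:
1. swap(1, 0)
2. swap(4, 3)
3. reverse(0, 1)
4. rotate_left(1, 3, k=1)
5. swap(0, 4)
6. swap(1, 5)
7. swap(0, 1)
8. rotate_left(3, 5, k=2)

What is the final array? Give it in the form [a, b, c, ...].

Answer: [B, E, D, F, A, C]

Derivation:
After 1 (swap(1, 0)): [A, C, F, E, D, B]
After 2 (swap(4, 3)): [A, C, F, D, E, B]
After 3 (reverse(0, 1)): [C, A, F, D, E, B]
After 4 (rotate_left(1, 3, k=1)): [C, F, D, A, E, B]
After 5 (swap(0, 4)): [E, F, D, A, C, B]
After 6 (swap(1, 5)): [E, B, D, A, C, F]
After 7 (swap(0, 1)): [B, E, D, A, C, F]
After 8 (rotate_left(3, 5, k=2)): [B, E, D, F, A, C]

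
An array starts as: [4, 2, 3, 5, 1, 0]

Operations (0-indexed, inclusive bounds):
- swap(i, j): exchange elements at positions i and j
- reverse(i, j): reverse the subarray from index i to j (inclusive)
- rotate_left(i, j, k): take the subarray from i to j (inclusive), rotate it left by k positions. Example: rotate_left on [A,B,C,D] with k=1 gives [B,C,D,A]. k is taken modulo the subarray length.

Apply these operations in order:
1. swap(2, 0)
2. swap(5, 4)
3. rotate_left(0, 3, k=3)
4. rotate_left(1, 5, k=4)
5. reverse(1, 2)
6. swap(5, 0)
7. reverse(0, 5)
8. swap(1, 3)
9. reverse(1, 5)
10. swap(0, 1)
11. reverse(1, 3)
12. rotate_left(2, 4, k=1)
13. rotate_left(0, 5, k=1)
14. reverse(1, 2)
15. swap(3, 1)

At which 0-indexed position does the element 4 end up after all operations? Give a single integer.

After 1 (swap(2, 0)): [3, 2, 4, 5, 1, 0]
After 2 (swap(5, 4)): [3, 2, 4, 5, 0, 1]
After 3 (rotate_left(0, 3, k=3)): [5, 3, 2, 4, 0, 1]
After 4 (rotate_left(1, 5, k=4)): [5, 1, 3, 2, 4, 0]
After 5 (reverse(1, 2)): [5, 3, 1, 2, 4, 0]
After 6 (swap(5, 0)): [0, 3, 1, 2, 4, 5]
After 7 (reverse(0, 5)): [5, 4, 2, 1, 3, 0]
After 8 (swap(1, 3)): [5, 1, 2, 4, 3, 0]
After 9 (reverse(1, 5)): [5, 0, 3, 4, 2, 1]
After 10 (swap(0, 1)): [0, 5, 3, 4, 2, 1]
After 11 (reverse(1, 3)): [0, 4, 3, 5, 2, 1]
After 12 (rotate_left(2, 4, k=1)): [0, 4, 5, 2, 3, 1]
After 13 (rotate_left(0, 5, k=1)): [4, 5, 2, 3, 1, 0]
After 14 (reverse(1, 2)): [4, 2, 5, 3, 1, 0]
After 15 (swap(3, 1)): [4, 3, 5, 2, 1, 0]

Answer: 0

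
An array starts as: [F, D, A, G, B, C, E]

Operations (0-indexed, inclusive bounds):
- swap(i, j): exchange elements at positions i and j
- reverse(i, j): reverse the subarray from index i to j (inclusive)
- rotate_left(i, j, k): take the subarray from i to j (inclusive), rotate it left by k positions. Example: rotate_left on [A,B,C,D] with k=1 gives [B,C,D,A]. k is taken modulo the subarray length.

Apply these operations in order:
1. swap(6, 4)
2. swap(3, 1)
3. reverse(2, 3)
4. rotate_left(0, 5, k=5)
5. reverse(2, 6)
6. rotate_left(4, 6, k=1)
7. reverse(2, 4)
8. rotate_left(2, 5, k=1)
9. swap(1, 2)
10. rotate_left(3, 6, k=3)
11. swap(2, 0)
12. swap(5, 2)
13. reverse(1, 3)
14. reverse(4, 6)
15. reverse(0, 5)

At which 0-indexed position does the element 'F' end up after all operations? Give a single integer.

After 1 (swap(6, 4)): [F, D, A, G, E, C, B]
After 2 (swap(3, 1)): [F, G, A, D, E, C, B]
After 3 (reverse(2, 3)): [F, G, D, A, E, C, B]
After 4 (rotate_left(0, 5, k=5)): [C, F, G, D, A, E, B]
After 5 (reverse(2, 6)): [C, F, B, E, A, D, G]
After 6 (rotate_left(4, 6, k=1)): [C, F, B, E, D, G, A]
After 7 (reverse(2, 4)): [C, F, D, E, B, G, A]
After 8 (rotate_left(2, 5, k=1)): [C, F, E, B, G, D, A]
After 9 (swap(1, 2)): [C, E, F, B, G, D, A]
After 10 (rotate_left(3, 6, k=3)): [C, E, F, A, B, G, D]
After 11 (swap(2, 0)): [F, E, C, A, B, G, D]
After 12 (swap(5, 2)): [F, E, G, A, B, C, D]
After 13 (reverse(1, 3)): [F, A, G, E, B, C, D]
After 14 (reverse(4, 6)): [F, A, G, E, D, C, B]
After 15 (reverse(0, 5)): [C, D, E, G, A, F, B]

Answer: 5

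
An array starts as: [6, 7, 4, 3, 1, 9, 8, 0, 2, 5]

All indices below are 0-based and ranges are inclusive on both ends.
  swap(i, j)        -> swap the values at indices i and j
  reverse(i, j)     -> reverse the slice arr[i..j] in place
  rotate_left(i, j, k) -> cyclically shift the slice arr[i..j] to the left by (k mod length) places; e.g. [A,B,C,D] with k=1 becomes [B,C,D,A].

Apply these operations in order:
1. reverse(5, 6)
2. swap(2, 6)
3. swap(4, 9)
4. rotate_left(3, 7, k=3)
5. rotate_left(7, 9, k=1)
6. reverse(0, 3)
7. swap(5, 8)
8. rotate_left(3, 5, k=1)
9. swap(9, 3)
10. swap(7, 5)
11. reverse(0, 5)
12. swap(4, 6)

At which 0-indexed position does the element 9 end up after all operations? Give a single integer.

Answer: 6

Derivation:
After 1 (reverse(5, 6)): [6, 7, 4, 3, 1, 8, 9, 0, 2, 5]
After 2 (swap(2, 6)): [6, 7, 9, 3, 1, 8, 4, 0, 2, 5]
After 3 (swap(4, 9)): [6, 7, 9, 3, 5, 8, 4, 0, 2, 1]
After 4 (rotate_left(3, 7, k=3)): [6, 7, 9, 4, 0, 3, 5, 8, 2, 1]
After 5 (rotate_left(7, 9, k=1)): [6, 7, 9, 4, 0, 3, 5, 2, 1, 8]
After 6 (reverse(0, 3)): [4, 9, 7, 6, 0, 3, 5, 2, 1, 8]
After 7 (swap(5, 8)): [4, 9, 7, 6, 0, 1, 5, 2, 3, 8]
After 8 (rotate_left(3, 5, k=1)): [4, 9, 7, 0, 1, 6, 5, 2, 3, 8]
After 9 (swap(9, 3)): [4, 9, 7, 8, 1, 6, 5, 2, 3, 0]
After 10 (swap(7, 5)): [4, 9, 7, 8, 1, 2, 5, 6, 3, 0]
After 11 (reverse(0, 5)): [2, 1, 8, 7, 9, 4, 5, 6, 3, 0]
After 12 (swap(4, 6)): [2, 1, 8, 7, 5, 4, 9, 6, 3, 0]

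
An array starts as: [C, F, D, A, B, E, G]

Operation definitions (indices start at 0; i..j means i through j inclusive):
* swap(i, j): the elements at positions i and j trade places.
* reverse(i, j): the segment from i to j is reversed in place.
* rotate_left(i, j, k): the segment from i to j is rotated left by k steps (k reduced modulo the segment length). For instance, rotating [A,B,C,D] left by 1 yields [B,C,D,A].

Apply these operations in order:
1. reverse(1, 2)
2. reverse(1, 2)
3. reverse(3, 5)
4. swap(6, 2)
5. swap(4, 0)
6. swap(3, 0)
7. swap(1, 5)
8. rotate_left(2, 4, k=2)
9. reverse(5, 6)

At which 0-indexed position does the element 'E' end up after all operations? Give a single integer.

After 1 (reverse(1, 2)): [C, D, F, A, B, E, G]
After 2 (reverse(1, 2)): [C, F, D, A, B, E, G]
After 3 (reverse(3, 5)): [C, F, D, E, B, A, G]
After 4 (swap(6, 2)): [C, F, G, E, B, A, D]
After 5 (swap(4, 0)): [B, F, G, E, C, A, D]
After 6 (swap(3, 0)): [E, F, G, B, C, A, D]
After 7 (swap(1, 5)): [E, A, G, B, C, F, D]
After 8 (rotate_left(2, 4, k=2)): [E, A, C, G, B, F, D]
After 9 (reverse(5, 6)): [E, A, C, G, B, D, F]

Answer: 0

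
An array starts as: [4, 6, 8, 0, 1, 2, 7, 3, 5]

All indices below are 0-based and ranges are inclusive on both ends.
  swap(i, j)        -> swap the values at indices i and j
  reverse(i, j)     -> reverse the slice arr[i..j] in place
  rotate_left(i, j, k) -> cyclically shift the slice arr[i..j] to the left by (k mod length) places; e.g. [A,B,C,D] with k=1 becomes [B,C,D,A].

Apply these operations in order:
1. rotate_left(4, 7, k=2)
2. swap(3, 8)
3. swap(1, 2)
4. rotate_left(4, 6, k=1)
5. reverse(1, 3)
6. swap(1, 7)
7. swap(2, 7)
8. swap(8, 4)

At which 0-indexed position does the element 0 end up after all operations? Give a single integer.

Answer: 4

Derivation:
After 1 (rotate_left(4, 7, k=2)): [4, 6, 8, 0, 7, 3, 1, 2, 5]
After 2 (swap(3, 8)): [4, 6, 8, 5, 7, 3, 1, 2, 0]
After 3 (swap(1, 2)): [4, 8, 6, 5, 7, 3, 1, 2, 0]
After 4 (rotate_left(4, 6, k=1)): [4, 8, 6, 5, 3, 1, 7, 2, 0]
After 5 (reverse(1, 3)): [4, 5, 6, 8, 3, 1, 7, 2, 0]
After 6 (swap(1, 7)): [4, 2, 6, 8, 3, 1, 7, 5, 0]
After 7 (swap(2, 7)): [4, 2, 5, 8, 3, 1, 7, 6, 0]
After 8 (swap(8, 4)): [4, 2, 5, 8, 0, 1, 7, 6, 3]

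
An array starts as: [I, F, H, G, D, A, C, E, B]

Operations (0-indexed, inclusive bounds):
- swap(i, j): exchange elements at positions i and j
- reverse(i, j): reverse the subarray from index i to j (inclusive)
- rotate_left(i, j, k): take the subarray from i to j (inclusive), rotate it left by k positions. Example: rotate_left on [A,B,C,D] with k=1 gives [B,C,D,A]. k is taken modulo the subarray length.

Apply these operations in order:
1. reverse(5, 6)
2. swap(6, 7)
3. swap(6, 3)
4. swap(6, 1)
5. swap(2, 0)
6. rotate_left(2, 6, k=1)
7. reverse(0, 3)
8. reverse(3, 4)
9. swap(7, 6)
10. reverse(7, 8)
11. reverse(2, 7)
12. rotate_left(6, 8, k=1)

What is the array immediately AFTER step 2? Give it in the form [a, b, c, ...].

Answer: [I, F, H, G, D, C, E, A, B]

Derivation:
After 1 (reverse(5, 6)): [I, F, H, G, D, C, A, E, B]
After 2 (swap(6, 7)): [I, F, H, G, D, C, E, A, B]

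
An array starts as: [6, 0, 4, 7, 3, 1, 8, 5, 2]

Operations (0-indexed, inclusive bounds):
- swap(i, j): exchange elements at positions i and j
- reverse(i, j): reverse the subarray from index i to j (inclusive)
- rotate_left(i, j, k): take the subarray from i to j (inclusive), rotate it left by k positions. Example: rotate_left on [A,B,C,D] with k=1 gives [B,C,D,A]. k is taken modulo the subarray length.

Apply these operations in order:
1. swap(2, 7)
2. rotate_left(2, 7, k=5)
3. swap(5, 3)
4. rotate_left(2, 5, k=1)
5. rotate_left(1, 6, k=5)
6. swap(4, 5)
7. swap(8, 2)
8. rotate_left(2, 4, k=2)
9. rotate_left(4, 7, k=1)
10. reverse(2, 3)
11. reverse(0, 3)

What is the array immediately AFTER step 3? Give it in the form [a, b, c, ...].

Answer: [6, 0, 4, 3, 7, 5, 1, 8, 2]

Derivation:
After 1 (swap(2, 7)): [6, 0, 5, 7, 3, 1, 8, 4, 2]
After 2 (rotate_left(2, 7, k=5)): [6, 0, 4, 5, 7, 3, 1, 8, 2]
After 3 (swap(5, 3)): [6, 0, 4, 3, 7, 5, 1, 8, 2]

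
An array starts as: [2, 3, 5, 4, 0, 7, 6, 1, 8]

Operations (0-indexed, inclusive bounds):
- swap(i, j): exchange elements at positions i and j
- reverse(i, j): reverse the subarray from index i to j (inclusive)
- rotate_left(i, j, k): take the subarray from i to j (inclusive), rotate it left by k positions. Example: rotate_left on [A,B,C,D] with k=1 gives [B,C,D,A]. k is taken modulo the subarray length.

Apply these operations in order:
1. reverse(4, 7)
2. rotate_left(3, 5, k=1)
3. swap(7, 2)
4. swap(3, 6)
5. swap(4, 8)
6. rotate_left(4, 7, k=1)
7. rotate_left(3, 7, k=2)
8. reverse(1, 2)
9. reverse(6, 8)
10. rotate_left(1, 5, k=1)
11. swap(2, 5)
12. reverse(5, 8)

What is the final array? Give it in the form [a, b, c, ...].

After 1 (reverse(4, 7)): [2, 3, 5, 4, 1, 6, 7, 0, 8]
After 2 (rotate_left(3, 5, k=1)): [2, 3, 5, 1, 6, 4, 7, 0, 8]
After 3 (swap(7, 2)): [2, 3, 0, 1, 6, 4, 7, 5, 8]
After 4 (swap(3, 6)): [2, 3, 0, 7, 6, 4, 1, 5, 8]
After 5 (swap(4, 8)): [2, 3, 0, 7, 8, 4, 1, 5, 6]
After 6 (rotate_left(4, 7, k=1)): [2, 3, 0, 7, 4, 1, 5, 8, 6]
After 7 (rotate_left(3, 7, k=2)): [2, 3, 0, 1, 5, 8, 7, 4, 6]
After 8 (reverse(1, 2)): [2, 0, 3, 1, 5, 8, 7, 4, 6]
After 9 (reverse(6, 8)): [2, 0, 3, 1, 5, 8, 6, 4, 7]
After 10 (rotate_left(1, 5, k=1)): [2, 3, 1, 5, 8, 0, 6, 4, 7]
After 11 (swap(2, 5)): [2, 3, 0, 5, 8, 1, 6, 4, 7]
After 12 (reverse(5, 8)): [2, 3, 0, 5, 8, 7, 4, 6, 1]

Answer: [2, 3, 0, 5, 8, 7, 4, 6, 1]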